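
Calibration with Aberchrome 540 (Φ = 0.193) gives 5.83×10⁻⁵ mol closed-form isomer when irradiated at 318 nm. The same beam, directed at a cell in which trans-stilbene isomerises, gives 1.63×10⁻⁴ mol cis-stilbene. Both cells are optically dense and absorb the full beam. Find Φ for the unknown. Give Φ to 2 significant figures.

Φ = 0.54

Photons absorbed by the actinometer: 5.83×10⁻⁵ / 0.193 = 3.021×10⁻⁴ mol.
Φ(unknown) = 1.63×10⁻⁴ / 3.021×10⁻⁴ = 0.54.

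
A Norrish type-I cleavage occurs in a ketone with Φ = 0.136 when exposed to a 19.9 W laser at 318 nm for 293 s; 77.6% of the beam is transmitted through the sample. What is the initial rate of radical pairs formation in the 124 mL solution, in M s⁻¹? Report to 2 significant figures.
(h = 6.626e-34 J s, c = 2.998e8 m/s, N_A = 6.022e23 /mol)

Photon energy at 318 nm: hc/λ = (6.626e-34)(2.998e8)/(318e-9) = 6.247e-19 J.
Energy delivered: (19.9 W)(293 s) = 5831 J.
Photons incident: 5831 / 6.247e-19 = 9.334e21, i.e. 9.334e21/6.022e23 = 0.01550 mol.
Fraction absorbed: 1 − 77.6/100 = 0.2240.
Photons absorbed: 0.2240 × 0.01550 = 0.003472 mol.
Product formed: 0.136 × 0.003472 = 4.722e-4 mol.
Rate: 4.722e-4 mol / (293 s × 0.124 L) = 1.3e-5 M s⁻¹.

1.3e-5 M s⁻¹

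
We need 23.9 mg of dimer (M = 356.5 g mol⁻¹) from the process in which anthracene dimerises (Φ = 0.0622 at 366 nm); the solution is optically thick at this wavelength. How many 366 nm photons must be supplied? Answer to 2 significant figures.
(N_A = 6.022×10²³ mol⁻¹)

6.5×10²⁰ photons

Product: 23.9 mg / 356.5 g mol⁻¹ = 6.704×10⁻⁵ mol.
Photons that must be absorbed: 6.704×10⁻⁵ / 0.0622 = 0.001078 mol.
Photon count: 0.001078 × 6.022×10²³ = 6.5×10²⁰.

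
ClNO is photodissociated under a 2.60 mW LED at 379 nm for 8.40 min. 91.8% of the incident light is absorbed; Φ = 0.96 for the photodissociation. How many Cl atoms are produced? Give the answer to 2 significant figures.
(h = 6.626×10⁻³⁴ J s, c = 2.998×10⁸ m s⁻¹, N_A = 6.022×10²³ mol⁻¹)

Photon energy at 379 nm: hc/λ = (6.626×10⁻³⁴)(2.998×10⁸)/(379×10⁻⁹) = 5.241×10⁻¹⁹ J.
Energy delivered: (2.60 mW)(504 s) = 1.310 J.
Photons incident: 1.310 / 5.241×10⁻¹⁹ = 2.500×10¹⁸, i.e. 2.500×10¹⁸/6.022×10²³ = 4.151×10⁻⁶ mol.
Photons absorbed: 0.918 × 4.151×10⁻⁶ = 3.811×10⁻⁶ mol.
Product: Φ × n_abs = 0.96 × 3.811×10⁻⁶ = 3.659×10⁻⁶ mol.
As a count: 3.659×10⁻⁶ × 6.022×10²³ = 2.2×10¹⁸.

2.2×10¹⁸ atoms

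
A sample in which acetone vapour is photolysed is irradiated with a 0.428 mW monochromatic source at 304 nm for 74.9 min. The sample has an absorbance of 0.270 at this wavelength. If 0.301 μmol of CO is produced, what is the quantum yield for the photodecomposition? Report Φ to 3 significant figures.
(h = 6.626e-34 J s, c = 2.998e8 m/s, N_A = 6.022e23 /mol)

Product: 0.301 μmol = 3.01e-7 mol.
Photon energy at 304 nm: hc/λ = (6.626e-34)(2.998e8)/(304e-9) = 6.534e-19 J.
Energy delivered: (0.428 mW)(4494 s) = 1.923 J.
Photons incident: 1.923 / 6.534e-19 = 2.943e18, i.e. 2.943e18/6.022e23 = 4.887e-6 mol.
Fraction absorbed: 1 − 10^(−0.270) = 0.4630.
Photons absorbed: 0.4630 × 4.887e-6 = 2.263e-6 mol.
Φ = 3.01e-7 mol / 2.263e-6 mol photons = 0.133.

Φ = 0.133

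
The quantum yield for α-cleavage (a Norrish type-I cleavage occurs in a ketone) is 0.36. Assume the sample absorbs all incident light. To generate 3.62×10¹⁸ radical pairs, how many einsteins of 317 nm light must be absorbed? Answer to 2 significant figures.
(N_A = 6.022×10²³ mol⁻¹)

Product: 3.62×10¹⁸ / 6.022×10²³ = 6.011×10⁻⁶ mol.
Photons that must be absorbed: 6.011×10⁻⁶ / 0.36 = 1.670×10⁻⁵ mol.

1.7×10⁻⁵ einstein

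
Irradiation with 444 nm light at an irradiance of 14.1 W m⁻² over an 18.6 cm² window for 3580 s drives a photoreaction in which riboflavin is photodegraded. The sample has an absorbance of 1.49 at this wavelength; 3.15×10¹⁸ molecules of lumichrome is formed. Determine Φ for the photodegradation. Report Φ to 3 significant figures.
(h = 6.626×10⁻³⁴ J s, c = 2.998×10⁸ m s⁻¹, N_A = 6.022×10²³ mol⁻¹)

Product: 3.15×10¹⁸ / 6.022×10²³ = 5.231×10⁻⁶ mol.
Photon energy at 444 nm: hc/λ = (6.626×10⁻³⁴)(2.998×10⁸)/(444×10⁻⁹) = 4.474×10⁻¹⁹ J.
Energy delivered: (14.1 W m⁻²)(18.6×10⁻⁴ m²)(3580 s) = 93.89 J.
Photons incident: 93.89 / 4.474×10⁻¹⁹ = 2.099×10²⁰, i.e. 2.099×10²⁰/6.022×10²³ = 3.486×10⁻⁴ mol.
Fraction absorbed: 1 − 10^(−1.49) = 0.9676.
Photons absorbed: 0.9676 × 3.486×10⁻⁴ = 3.373×10⁻⁴ mol.
Φ = 5.231×10⁻⁶ mol / 3.373×10⁻⁴ mol photons = 0.0155.

Φ = 0.0155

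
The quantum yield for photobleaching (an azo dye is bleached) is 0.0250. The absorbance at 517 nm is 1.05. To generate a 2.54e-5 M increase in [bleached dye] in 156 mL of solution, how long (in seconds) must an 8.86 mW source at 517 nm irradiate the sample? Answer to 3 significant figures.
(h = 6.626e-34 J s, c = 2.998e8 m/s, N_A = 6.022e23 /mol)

Product: (2.54e-5 M)(0.156 L) = 3.962e-6 mol.
Photons that must be absorbed: 3.962e-6 / 0.0250 = 1.585e-4 mol.
Fraction absorbed: 1 − 10^(−1.05) = 0.9109.
Incident photons needed: 1.585e-4 / 0.9109 = 1.740e-4 mol.
Photon energy: hc/λ = 3.842e-19 J; per mole, 2.314e5 J mol⁻¹.
Energy required: 1.740e-4 × 2.314e5 = 40.26 J.
Time: 40.26 J / 0.00886 W = 4540 s.

t ≈ 4540 s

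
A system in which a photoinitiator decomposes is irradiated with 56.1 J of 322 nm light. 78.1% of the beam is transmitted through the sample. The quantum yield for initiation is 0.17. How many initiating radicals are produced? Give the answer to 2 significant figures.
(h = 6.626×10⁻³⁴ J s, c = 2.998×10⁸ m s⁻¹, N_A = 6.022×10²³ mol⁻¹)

3.4×10¹⁸ initiating radicals

Photon energy at 322 nm: hc/λ = (6.626×10⁻³⁴)(2.998×10⁸)/(322×10⁻⁹) = 6.169×10⁻¹⁹ J.
Photons incident: 56.1 / 6.169×10⁻¹⁹ = 9.094×10¹⁹, i.e. 9.094×10¹⁹/6.022×10²³ = 1.510×10⁻⁴ mol.
Fraction absorbed: 1 − 78.1/100 = 0.2190.
Photons absorbed: 0.2190 × 1.510×10⁻⁴ = 3.307×10⁻⁵ mol.
Product: Φ × n_abs = 0.17 × 3.307×10⁻⁵ = 5.622×10⁻⁶ mol.
As a count: 5.622×10⁻⁶ × 6.022×10²³ = 3.4×10¹⁸.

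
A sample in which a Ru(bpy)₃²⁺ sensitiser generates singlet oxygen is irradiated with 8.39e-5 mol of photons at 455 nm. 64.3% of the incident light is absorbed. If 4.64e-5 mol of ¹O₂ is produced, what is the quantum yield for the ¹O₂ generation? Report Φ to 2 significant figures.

Photons absorbed: 0.643 × 8.39e-5 = 5.395e-5 mol.
Φ = 4.64e-5 mol / 5.395e-5 mol photons = 0.86.

Φ = 0.86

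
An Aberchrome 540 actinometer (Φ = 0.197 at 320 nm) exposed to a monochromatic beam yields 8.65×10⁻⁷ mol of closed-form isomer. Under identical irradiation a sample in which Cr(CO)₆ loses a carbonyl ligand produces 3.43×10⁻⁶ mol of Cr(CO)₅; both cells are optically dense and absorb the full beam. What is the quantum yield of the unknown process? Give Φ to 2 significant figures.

Φ = 0.78

Photons absorbed by the actinometer: 8.65×10⁻⁷ / 0.197 = 4.391×10⁻⁶ mol.
Φ(unknown) = 3.43×10⁻⁶ / 4.391×10⁻⁶ = 0.78.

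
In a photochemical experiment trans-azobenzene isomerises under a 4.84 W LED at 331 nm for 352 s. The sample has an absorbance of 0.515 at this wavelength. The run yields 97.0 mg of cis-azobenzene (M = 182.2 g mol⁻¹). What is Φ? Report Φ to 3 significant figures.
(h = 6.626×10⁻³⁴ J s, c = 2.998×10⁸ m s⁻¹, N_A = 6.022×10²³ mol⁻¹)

Product: 97.0 mg / 182.2 g mol⁻¹ = 5.324×10⁻⁴ mol.
Photon energy at 331 nm: hc/λ = (6.626×10⁻³⁴)(2.998×10⁸)/(331×10⁻⁹) = 6.001×10⁻¹⁹ J.
Energy delivered: (4.84 W)(352 s) = 1704 J.
Photons incident: 1704 / 6.001×10⁻¹⁹ = 2.840×10²¹, i.e. 2.840×10²¹/6.022×10²³ = 0.004716 mol.
Fraction absorbed: 1 − 10^(−0.515) = 0.6945.
Photons absorbed: 0.6945 × 0.004716 = 0.003275 mol.
Φ = 5.324×10⁻⁴ mol / 0.003275 mol photons = 0.163.

Φ = 0.163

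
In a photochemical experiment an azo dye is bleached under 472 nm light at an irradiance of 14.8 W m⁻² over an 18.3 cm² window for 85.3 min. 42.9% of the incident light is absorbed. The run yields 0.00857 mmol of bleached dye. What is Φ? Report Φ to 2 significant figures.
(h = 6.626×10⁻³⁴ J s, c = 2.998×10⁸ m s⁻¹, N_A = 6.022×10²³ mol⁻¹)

Product: 0.00857 mmol = 8.57×10⁻⁶ mol.
Photon energy at 472 nm: hc/λ = (6.626×10⁻³⁴)(2.998×10⁸)/(472×10⁻⁹) = 4.209×10⁻¹⁹ J.
Energy delivered: (14.8 W m⁻²)(18.3×10⁻⁴ m²)(5118 s) = 138.6 J.
Photons incident: 138.6 / 4.209×10⁻¹⁹ = 3.293×10²⁰, i.e. 3.293×10²⁰/6.022×10²³ = 5.468×10⁻⁴ mol.
Photons absorbed: 0.429 × 5.468×10⁻⁴ = 2.346×10⁻⁴ mol.
Φ = 8.57×10⁻⁶ mol / 2.346×10⁻⁴ mol photons = 0.037.

Φ = 0.037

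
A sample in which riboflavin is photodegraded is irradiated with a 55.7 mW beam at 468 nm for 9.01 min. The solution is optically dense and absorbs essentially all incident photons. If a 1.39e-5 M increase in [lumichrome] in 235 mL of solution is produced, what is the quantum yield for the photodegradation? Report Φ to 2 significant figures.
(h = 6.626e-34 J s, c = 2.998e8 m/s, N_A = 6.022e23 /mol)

Product: (1.39e-5 M)(0.235 L) = 3.267e-6 mol.
Photon energy at 468 nm: hc/λ = (6.626e-34)(2.998e8)/(468e-9) = 4.245e-19 J.
Energy delivered: (55.7 mW)(540.6 s) = 30.11 J.
Photons incident: 30.11 / 4.245e-19 = 7.093e19, i.e. 7.093e19/6.022e23 = 1.178e-4 mol.
Φ = 3.267e-6 mol / 1.178e-4 mol photons = 0.028.

Φ = 0.028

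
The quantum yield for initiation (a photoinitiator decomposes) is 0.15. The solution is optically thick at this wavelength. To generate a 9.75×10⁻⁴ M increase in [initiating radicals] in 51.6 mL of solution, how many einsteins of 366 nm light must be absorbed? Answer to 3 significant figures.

Product: (9.75×10⁻⁴ M)(0.0516 L) = 5.031×10⁻⁵ mol.
Photons that must be absorbed: 5.031×10⁻⁵ / 0.15 = 3.354×10⁻⁴ mol.

3.35×10⁻⁴ einstein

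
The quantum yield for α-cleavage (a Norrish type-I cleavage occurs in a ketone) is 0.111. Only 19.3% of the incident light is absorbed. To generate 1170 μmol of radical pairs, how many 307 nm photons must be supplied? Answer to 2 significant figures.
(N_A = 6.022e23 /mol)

3.3e22 photons

Product: 1170 μmol = 0.00117 mol.
Photons that must be absorbed: 0.00117 / 0.111 = 0.01054 mol.
Incident photons needed: 0.01054 / 0.193 = 0.05461 mol.
Photon count: 0.05461 × 6.022e23 = 3.3e22.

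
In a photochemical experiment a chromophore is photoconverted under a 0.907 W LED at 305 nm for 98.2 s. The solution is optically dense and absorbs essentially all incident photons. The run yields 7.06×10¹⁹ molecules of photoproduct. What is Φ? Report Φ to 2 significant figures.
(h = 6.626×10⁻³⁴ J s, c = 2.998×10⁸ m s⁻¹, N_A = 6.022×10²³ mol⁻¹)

Product: 7.06×10¹⁹ / 6.022×10²³ = 1.172×10⁻⁴ mol.
Photon energy at 305 nm: hc/λ = (6.626×10⁻³⁴)(2.998×10⁸)/(305×10⁻⁹) = 6.513×10⁻¹⁹ J.
Energy delivered: (0.907 W)(98.2 s) = 89.07 J.
Photons incident: 89.07 / 6.513×10⁻¹⁹ = 1.368×10²⁰, i.e. 1.368×10²⁰/6.022×10²³ = 2.272×10⁻⁴ mol.
Φ = 1.172×10⁻⁴ mol / 2.272×10⁻⁴ mol photons = 0.52.

Φ = 0.52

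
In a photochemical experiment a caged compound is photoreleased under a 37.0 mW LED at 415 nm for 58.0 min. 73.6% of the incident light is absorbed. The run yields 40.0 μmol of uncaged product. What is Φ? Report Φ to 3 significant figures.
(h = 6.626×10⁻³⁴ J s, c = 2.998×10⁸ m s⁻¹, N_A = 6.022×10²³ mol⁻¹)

Φ = 0.122

Product: 40.0 μmol = 4.00×10⁻⁵ mol.
Photon energy at 415 nm: hc/λ = (6.626×10⁻³⁴)(2.998×10⁸)/(415×10⁻⁹) = 4.787×10⁻¹⁹ J.
Energy delivered: (37.0 mW)(3480 s) = 128.8 J.
Photons incident: 128.8 / 4.787×10⁻¹⁹ = 2.691×10²⁰, i.e. 2.691×10²⁰/6.022×10²³ = 4.469×10⁻⁴ mol.
Photons absorbed: 0.736 × 4.469×10⁻⁴ = 3.289×10⁻⁴ mol.
Φ = 4.00×10⁻⁵ mol / 3.289×10⁻⁴ mol photons = 0.122.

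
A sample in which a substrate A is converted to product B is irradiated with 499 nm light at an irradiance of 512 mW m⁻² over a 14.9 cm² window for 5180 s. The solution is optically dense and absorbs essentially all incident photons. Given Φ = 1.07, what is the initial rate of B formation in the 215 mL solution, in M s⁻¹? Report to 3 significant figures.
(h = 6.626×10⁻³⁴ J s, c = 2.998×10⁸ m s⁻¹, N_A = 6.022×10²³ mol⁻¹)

1.58×10⁻⁸ M s⁻¹

Photon energy at 499 nm: hc/λ = (6.626×10⁻³⁴)(2.998×10⁸)/(499×10⁻⁹) = 3.981×10⁻¹⁹ J.
Energy delivered: (512 mW m⁻²)(14.9×10⁻⁴ m²)(5180 s) = 3.952 J.
Photons incident: 3.952 / 3.981×10⁻¹⁹ = 9.927×10¹⁸, i.e. 9.927×10¹⁸/6.022×10²³ = 1.648×10⁻⁵ mol.
Product formed: 1.07 × 1.648×10⁻⁵ = 1.763×10⁻⁵ mol.
Rate: 1.763×10⁻⁵ mol / (5180 s × 0.215 L) = 1.58×10⁻⁸ M s⁻¹.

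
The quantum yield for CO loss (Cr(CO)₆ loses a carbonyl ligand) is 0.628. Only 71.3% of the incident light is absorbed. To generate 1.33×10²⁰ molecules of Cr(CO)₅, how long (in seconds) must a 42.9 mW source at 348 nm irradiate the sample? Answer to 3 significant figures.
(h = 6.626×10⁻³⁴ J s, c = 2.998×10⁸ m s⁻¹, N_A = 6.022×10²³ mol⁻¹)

Product: 1.33×10²⁰ / 6.022×10²³ = 2.209×10⁻⁴ mol.
Photons that must be absorbed: 2.209×10⁻⁴ / 0.628 = 3.518×10⁻⁴ mol.
Incident photons needed: 3.518×10⁻⁴ / 0.713 = 4.934×10⁻⁴ mol.
Photon energy: hc/λ = 5.708×10⁻¹⁹ J; per mole, 3.437×10⁵ J mol⁻¹.
Energy required: 4.934×10⁻⁴ × 3.437×10⁵ = 169.6 J.
Time: 169.6 J / 0.0429 W = 3950 s.

t ≈ 3950 s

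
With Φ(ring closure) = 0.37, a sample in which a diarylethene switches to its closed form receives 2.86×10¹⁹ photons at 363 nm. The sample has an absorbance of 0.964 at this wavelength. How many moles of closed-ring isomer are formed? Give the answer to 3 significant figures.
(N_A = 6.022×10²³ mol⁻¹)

1.57×10⁻⁵ mol

Moles of photons: 2.86×10¹⁹ / 6.022×10²³ = 4.749×10⁻⁵ mol.
Fraction absorbed: 1 − 10^(−0.964) = 0.8914.
Photons absorbed: 0.8914 × 4.749×10⁻⁵ = 4.233×10⁻⁵ mol.
Product: Φ × n_abs = 0.37 × 4.233×10⁻⁵ = 1.566×10⁻⁵ mol.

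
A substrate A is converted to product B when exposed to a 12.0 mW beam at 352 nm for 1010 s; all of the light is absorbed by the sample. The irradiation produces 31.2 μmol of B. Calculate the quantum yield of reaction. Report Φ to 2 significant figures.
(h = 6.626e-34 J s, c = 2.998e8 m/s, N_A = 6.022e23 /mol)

Φ = 0.87

Product: 31.2 μmol = 3.12e-5 mol.
Photon energy at 352 nm: hc/λ = (6.626e-34)(2.998e8)/(352e-9) = 5.643e-19 J.
Energy delivered: (12.0 mW)(1010 s) = 12.12 J.
Photons incident: 12.12 / 5.643e-19 = 2.148e19, i.e. 2.148e19/6.022e23 = 3.567e-5 mol.
Φ = 3.12e-5 mol / 3.567e-5 mol photons = 0.87.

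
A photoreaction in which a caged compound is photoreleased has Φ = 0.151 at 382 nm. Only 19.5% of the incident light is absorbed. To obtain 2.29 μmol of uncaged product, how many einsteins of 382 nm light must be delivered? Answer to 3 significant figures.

Product: 2.29 μmol = 2.29×10⁻⁶ mol.
Photons that must be absorbed: 2.29×10⁻⁶ / 0.151 = 1.517×10⁻⁵ mol.
Incident photons needed: 1.517×10⁻⁵ / 0.195 = 7.779×10⁻⁵ mol.

7.78×10⁻⁵ einstein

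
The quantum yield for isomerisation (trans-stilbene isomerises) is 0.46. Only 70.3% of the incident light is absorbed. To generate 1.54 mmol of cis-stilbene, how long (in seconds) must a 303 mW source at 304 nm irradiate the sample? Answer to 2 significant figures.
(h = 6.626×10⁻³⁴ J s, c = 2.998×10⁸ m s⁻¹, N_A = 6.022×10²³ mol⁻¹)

Product: 1.54 mmol = 0.00154 mol.
Photons that must be absorbed: 0.00154 / 0.46 = 0.003348 mol.
Incident photons needed: 0.003348 / 0.703 = 0.004762 mol.
Photon energy: hc/λ = 6.534×10⁻¹⁹ J; per mole, 3.935×10⁵ J mol⁻¹.
Energy required: 0.004762 × 3.935×10⁵ = 1874 J.
Time: 1874 J / 0.303 W = 6200 s.

t ≈ 6200 s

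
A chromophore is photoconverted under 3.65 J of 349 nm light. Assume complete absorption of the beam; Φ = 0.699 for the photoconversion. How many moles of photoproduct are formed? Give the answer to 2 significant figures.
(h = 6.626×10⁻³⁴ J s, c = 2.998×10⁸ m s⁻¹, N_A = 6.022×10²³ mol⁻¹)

Photon energy at 349 nm: hc/λ = (6.626×10⁻³⁴)(2.998×10⁸)/(349×10⁻⁹) = 5.692×10⁻¹⁹ J.
Photons incident: 3.65 / 5.692×10⁻¹⁹ = 6.413×10¹⁸, i.e. 6.413×10¹⁸/6.022×10²³ = 1.065×10⁻⁵ mol.
Product: Φ × n_abs = 0.699 × 1.065×10⁻⁵ = 7.444×10⁻⁶ mol.

7.4×10⁻⁶ mol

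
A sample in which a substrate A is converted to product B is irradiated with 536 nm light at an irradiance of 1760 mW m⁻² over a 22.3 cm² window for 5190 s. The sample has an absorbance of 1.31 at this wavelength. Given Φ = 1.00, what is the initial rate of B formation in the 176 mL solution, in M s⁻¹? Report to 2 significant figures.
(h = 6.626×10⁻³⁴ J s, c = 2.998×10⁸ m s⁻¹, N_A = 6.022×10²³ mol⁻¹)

Photon energy at 536 nm: hc/λ = (6.626×10⁻³⁴)(2.998×10⁸)/(536×10⁻⁹) = 3.706×10⁻¹⁹ J.
Energy delivered: (1760 mW m⁻²)(22.3×10⁻⁴ m²)(5190 s) = 20.37 J.
Photons incident: 20.37 / 3.706×10⁻¹⁹ = 5.496×10¹⁹, i.e. 5.496×10¹⁹/6.022×10²³ = 9.127×10⁻⁵ mol.
Fraction absorbed: 1 − 10^(−1.31) = 0.9510.
Photons absorbed: 0.9510 × 9.127×10⁻⁵ = 8.680×10⁻⁵ mol.
Product formed: 1.00 × 8.680×10⁻⁵ = 8.680×10⁻⁵ mol.
Rate: 8.680×10⁻⁵ mol / (5190 s × 0.176 L) = 9.5×10⁻⁸ M s⁻¹.

9.5×10⁻⁸ M s⁻¹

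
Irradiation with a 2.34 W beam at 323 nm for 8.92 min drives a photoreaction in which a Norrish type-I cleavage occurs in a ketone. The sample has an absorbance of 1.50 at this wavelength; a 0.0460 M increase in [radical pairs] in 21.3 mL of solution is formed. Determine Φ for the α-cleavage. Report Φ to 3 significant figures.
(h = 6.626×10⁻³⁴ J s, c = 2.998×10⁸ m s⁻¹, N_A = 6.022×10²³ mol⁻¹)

Φ = 0.299

Product: (0.0460 M)(0.0213 L) = 9.798×10⁻⁴ mol.
Photon energy at 323 nm: hc/λ = (6.626×10⁻³⁴)(2.998×10⁸)/(323×10⁻⁹) = 6.150×10⁻¹⁹ J.
Energy delivered: (2.34 W)(535.2 s) = 1252 J.
Photons incident: 1252 / 6.150×10⁻¹⁹ = 2.036×10²¹, i.e. 2.036×10²¹/6.022×10²³ = 0.003381 mol.
Fraction absorbed: 1 − 10^(−1.50) = 0.9684.
Photons absorbed: 0.9684 × 0.003381 = 0.003274 mol.
Φ = 9.798×10⁻⁴ mol / 0.003274 mol photons = 0.299.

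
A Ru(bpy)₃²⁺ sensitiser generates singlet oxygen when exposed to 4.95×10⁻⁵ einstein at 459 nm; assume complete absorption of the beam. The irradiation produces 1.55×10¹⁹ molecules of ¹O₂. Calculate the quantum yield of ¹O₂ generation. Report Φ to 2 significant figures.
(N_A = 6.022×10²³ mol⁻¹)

Product: 1.55×10¹⁹ / 6.022×10²³ = 2.574×10⁻⁵ mol.
Φ = 2.574×10⁻⁵ mol / 4.95×10⁻⁵ mol photons = 0.52.

Φ = 0.52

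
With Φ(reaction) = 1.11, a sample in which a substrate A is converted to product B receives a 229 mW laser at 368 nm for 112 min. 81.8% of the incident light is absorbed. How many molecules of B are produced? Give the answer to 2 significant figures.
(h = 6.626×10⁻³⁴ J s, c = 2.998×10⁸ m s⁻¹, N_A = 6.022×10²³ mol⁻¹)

2.6×10²¹ molecules

Photon energy at 368 nm: hc/λ = (6.626×10⁻³⁴)(2.998×10⁸)/(368×10⁻⁹) = 5.398×10⁻¹⁹ J.
Energy delivered: (229 mW)(6720 s) = 1539 J.
Photons incident: 1539 / 5.398×10⁻¹⁹ = 2.851×10²¹, i.e. 2.851×10²¹/6.022×10²³ = 0.004734 mol.
Photons absorbed: 0.818 × 0.004734 = 0.003872 mol.
Product: Φ × n_abs = 1.11 × 0.003872 = 0.004298 mol.
As a count: 0.004298 × 6.022×10²³ = 2.6×10²¹.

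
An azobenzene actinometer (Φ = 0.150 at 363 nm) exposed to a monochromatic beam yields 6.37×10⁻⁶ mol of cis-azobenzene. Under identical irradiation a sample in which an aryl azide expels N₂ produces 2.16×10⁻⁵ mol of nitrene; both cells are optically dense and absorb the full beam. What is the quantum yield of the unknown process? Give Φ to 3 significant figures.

Φ = 0.509

Photons absorbed by the actinometer: 6.37×10⁻⁶ / 0.150 = 4.247×10⁻⁵ mol.
Φ(unknown) = 2.16×10⁻⁵ / 4.247×10⁻⁵ = 0.509.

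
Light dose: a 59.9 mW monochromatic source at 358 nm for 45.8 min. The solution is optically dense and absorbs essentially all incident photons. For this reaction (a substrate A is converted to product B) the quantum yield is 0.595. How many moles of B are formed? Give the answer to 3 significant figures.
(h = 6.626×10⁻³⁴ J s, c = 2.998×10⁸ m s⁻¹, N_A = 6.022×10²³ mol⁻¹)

Photon energy at 358 nm: hc/λ = (6.626×10⁻³⁴)(2.998×10⁸)/(358×10⁻⁹) = 5.549×10⁻¹⁹ J.
Energy delivered: (59.9 mW)(2748 s) = 164.6 J.
Photons incident: 164.6 / 5.549×10⁻¹⁹ = 2.966×10²⁰, i.e. 2.966×10²⁰/6.022×10²³ = 4.925×10⁻⁴ mol.
Product: Φ × n_abs = 0.595 × 4.925×10⁻⁴ = 2.930×10⁻⁴ mol.

2.93×10⁻⁴ mol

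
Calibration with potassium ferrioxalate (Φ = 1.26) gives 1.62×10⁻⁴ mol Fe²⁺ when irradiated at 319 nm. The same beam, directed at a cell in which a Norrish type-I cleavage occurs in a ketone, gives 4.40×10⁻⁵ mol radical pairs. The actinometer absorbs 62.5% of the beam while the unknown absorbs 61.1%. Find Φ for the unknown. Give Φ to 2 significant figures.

Φ = 0.35

Photons absorbed by the actinometer: 1.62×10⁻⁴ / 1.26 = 1.286×10⁻⁴ mol.
Incident flux: 1.286×10⁻⁴ / 0.625 = 2.058×10⁻⁴ einstein.
Absorbed by unknown: 0.611 × 2.058×10⁻⁴ = 1.257×10⁻⁴ mol.
Φ(unknown) = 4.40×10⁻⁵ / 1.257×10⁻⁴ = 0.35.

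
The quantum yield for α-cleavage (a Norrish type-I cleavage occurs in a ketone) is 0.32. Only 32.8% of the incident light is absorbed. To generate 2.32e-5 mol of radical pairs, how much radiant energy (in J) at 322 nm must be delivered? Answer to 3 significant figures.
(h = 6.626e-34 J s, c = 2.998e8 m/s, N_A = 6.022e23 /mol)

82.1 J

Photons that must be absorbed: 2.32e-5 / 0.32 = 7.250e-5 mol.
Incident photons needed: 7.250e-5 / 0.328 = 2.210e-4 mol.
Photon energy: hc/λ = 6.169e-19 J; per mole, 3.715e5 J mol⁻¹.
Energy required: 2.210e-4 × 3.715e5 = 82.1 J.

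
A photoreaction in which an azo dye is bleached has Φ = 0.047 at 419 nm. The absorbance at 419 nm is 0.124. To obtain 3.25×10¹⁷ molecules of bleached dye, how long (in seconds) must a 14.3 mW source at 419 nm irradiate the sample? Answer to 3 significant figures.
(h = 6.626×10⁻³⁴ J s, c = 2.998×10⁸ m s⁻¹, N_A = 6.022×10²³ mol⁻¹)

t ≈ 923 s

Product: 3.25×10¹⁷ / 6.022×10²³ = 5.397×10⁻⁷ mol.
Photons that must be absorbed: 5.397×10⁻⁷ / 0.047 = 1.148×10⁻⁵ mol.
Fraction absorbed: 1 − 10^(−0.124) = 0.2484.
Incident photons needed: 1.148×10⁻⁵ / 0.2484 = 4.622×10⁻⁵ mol.
Photon energy: hc/λ = 4.741×10⁻¹⁹ J; per mole, 2.855×10⁵ J mol⁻¹.
Energy required: 4.622×10⁻⁵ × 2.855×10⁵ = 13.20 J.
Time: 13.20 J / 0.0143 W = 923 s.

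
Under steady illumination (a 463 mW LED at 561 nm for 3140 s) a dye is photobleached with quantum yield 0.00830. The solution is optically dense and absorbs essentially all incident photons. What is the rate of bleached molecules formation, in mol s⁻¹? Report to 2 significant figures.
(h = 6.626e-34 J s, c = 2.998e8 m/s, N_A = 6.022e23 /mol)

Photon energy at 561 nm: hc/λ = (6.626e-34)(2.998e8)/(561e-9) = 3.541e-19 J.
Energy delivered: (463 mW)(3140 s) = 1454 J.
Photons incident: 1454 / 3.541e-19 = 4.106e21, i.e. 4.106e21/6.022e23 = 0.006818 mol.
Product formed: 0.00830 × 0.006818 = 5.659e-5 mol.
Rate: 5.659e-5 / 3140 s = 1.8e-8 mol s⁻¹.

1.8e-8 mol s⁻¹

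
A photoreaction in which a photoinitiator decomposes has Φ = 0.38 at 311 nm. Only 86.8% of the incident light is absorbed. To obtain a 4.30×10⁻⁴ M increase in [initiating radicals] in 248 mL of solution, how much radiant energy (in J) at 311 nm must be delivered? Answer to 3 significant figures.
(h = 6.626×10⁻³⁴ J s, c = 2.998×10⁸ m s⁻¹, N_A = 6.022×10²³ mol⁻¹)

124 J

Product: (4.30×10⁻⁴ M)(0.248 L) = 1.066×10⁻⁴ mol.
Photons that must be absorbed: 1.066×10⁻⁴ / 0.38 = 2.805×10⁻⁴ mol.
Incident photons needed: 2.805×10⁻⁴ / 0.868 = 3.232×10⁻⁴ mol.
Photon energy: hc/λ = 6.387×10⁻¹⁹ J; per mole, 3.846×10⁵ J mol⁻¹.
Energy required: 3.232×10⁻⁴ × 3.846×10⁵ = 124 J.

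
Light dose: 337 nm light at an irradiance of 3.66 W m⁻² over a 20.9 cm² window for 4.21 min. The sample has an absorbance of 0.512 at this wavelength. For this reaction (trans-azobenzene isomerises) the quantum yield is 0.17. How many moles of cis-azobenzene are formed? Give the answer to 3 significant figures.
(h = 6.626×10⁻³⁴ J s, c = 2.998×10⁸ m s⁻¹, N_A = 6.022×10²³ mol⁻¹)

6.41×10⁻⁷ mol

Photon energy at 337 nm: hc/λ = (6.626×10⁻³⁴)(2.998×10⁸)/(337×10⁻⁹) = 5.895×10⁻¹⁹ J.
Energy delivered: (3.66 W m⁻²)(20.9×10⁻⁴ m²)(252.6 s) = 1.932 J.
Photons incident: 1.932 / 5.895×10⁻¹⁹ = 3.277×10¹⁸, i.e. 3.277×10¹⁸/6.022×10²³ = 5.442×10⁻⁶ mol.
Fraction absorbed: 1 − 10^(−0.512) = 0.6924.
Photons absorbed: 0.6924 × 5.442×10⁻⁶ = 3.768×10⁻⁶ mol.
Product: Φ × n_abs = 0.17 × 3.768×10⁻⁶ = 6.406×10⁻⁷ mol.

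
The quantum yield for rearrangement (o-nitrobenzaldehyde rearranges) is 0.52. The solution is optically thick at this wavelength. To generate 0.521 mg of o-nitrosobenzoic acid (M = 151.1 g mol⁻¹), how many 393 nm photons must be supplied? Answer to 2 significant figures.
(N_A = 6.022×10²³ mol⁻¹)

Product: 0.521 mg / 151.1 g mol⁻¹ = 3.448×10⁻⁶ mol.
Photons that must be absorbed: 3.448×10⁻⁶ / 0.52 = 6.631×10⁻⁶ mol.
Photon count: 6.631×10⁻⁶ × 6.022×10²³ = 4.0×10¹⁸.

4.0×10¹⁸ photons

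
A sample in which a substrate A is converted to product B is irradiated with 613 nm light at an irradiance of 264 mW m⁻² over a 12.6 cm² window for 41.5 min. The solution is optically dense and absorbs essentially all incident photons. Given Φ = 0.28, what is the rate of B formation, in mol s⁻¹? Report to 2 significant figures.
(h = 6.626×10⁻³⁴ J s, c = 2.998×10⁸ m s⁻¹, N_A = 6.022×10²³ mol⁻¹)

Photon energy at 613 nm: hc/λ = (6.626×10⁻³⁴)(2.998×10⁸)/(613×10⁻⁹) = 3.241×10⁻¹⁹ J.
Energy delivered: (264 mW m⁻²)(12.6×10⁻⁴ m²)(2490 s) = 0.8283 J.
Photons incident: 0.8283 / 3.241×10⁻¹⁹ = 2.556×10¹⁸, i.e. 2.556×10¹⁸/6.022×10²³ = 4.244×10⁻⁶ mol.
Product formed: 0.28 × 4.244×10⁻⁶ = 1.188×10⁻⁶ mol.
Rate: 1.188×10⁻⁶ / 2490 s = 4.8×10⁻¹⁰ mol s⁻¹.

4.8×10⁻¹⁰ mol s⁻¹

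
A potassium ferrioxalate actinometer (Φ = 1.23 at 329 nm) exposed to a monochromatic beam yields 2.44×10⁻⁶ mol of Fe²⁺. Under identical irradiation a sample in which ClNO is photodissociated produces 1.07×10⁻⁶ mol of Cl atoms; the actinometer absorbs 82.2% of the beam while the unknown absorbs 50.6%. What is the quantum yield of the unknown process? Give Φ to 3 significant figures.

Φ = 0.876

Photons absorbed by the actinometer: 2.44×10⁻⁶ / 1.23 = 1.984×10⁻⁶ mol.
Incident flux: 1.984×10⁻⁶ / 0.822 = 2.414×10⁻⁶ einstein.
Absorbed by unknown: 0.506 × 2.414×10⁻⁶ = 1.221×10⁻⁶ mol.
Φ(unknown) = 1.07×10⁻⁶ / 1.221×10⁻⁶ = 0.876.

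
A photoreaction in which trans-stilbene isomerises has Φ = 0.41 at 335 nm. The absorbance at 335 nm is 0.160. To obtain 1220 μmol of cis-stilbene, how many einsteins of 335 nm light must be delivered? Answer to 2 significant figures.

Product: 1220 μmol = 0.00122 mol.
Photons that must be absorbed: 0.00122 / 0.41 = 0.002976 mol.
Fraction absorbed: 1 − 10^(−0.160) = 0.3082.
Incident photons needed: 0.002976 / 0.3082 = 0.009656 mol.

0.0097 einstein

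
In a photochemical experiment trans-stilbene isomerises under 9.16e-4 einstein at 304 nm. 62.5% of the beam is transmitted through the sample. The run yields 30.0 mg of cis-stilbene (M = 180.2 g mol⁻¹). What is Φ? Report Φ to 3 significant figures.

Φ = 0.485

Product: 30.0 mg / 180.2 g mol⁻¹ = 1.665e-4 mol.
Fraction absorbed: 1 − 62.5/100 = 0.3750.
Photons absorbed: 0.3750 × 9.16e-4 = 3.435e-4 mol.
Φ = 1.665e-4 mol / 3.435e-4 mol photons = 0.485.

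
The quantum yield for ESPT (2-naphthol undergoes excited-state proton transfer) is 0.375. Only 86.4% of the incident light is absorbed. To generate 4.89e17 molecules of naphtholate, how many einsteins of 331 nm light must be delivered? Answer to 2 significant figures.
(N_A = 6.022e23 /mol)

Product: 4.89e17 / 6.022e23 = 8.120e-7 mol.
Photons that must be absorbed: 8.120e-7 / 0.375 = 2.165e-6 mol.
Incident photons needed: 2.165e-6 / 0.864 = 2.506e-6 mol.

2.5e-6 einstein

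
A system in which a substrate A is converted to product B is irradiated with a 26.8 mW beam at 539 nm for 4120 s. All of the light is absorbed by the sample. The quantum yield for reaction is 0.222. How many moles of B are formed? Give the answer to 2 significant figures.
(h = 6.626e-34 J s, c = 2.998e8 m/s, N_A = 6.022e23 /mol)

Photon energy at 539 nm: hc/λ = (6.626e-34)(2.998e8)/(539e-9) = 3.685e-19 J.
Energy delivered: (26.8 mW)(4120 s) = 110.4 J.
Photons incident: 110.4 / 3.685e-19 = 2.996e20, i.e. 2.996e20/6.022e23 = 4.975e-4 mol.
Product: Φ × n_abs = 0.222 × 4.975e-4 = 1.104e-4 mol.

1.1e-4 mol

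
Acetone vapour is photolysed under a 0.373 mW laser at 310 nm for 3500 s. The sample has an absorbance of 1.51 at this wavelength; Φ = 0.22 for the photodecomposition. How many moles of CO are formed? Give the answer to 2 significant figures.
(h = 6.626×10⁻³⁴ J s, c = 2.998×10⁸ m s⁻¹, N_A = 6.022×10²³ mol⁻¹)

Photon energy at 310 nm: hc/λ = (6.626×10⁻³⁴)(2.998×10⁸)/(310×10⁻⁹) = 6.408×10⁻¹⁹ J.
Energy delivered: (0.373 mW)(3500 s) = 1.306 J.
Photons incident: 1.306 / 6.408×10⁻¹⁹ = 2.038×10¹⁸, i.e. 2.038×10¹⁸/6.022×10²³ = 3.384×10⁻⁶ mol.
Fraction absorbed: 1 − 10^(−1.51) = 0.9691.
Photons absorbed: 0.9691 × 3.384×10⁻⁶ = 3.279×10⁻⁶ mol.
Product: Φ × n_abs = 0.22 × 3.279×10⁻⁶ = 7.214×10⁻⁷ mol.

7.2×10⁻⁷ mol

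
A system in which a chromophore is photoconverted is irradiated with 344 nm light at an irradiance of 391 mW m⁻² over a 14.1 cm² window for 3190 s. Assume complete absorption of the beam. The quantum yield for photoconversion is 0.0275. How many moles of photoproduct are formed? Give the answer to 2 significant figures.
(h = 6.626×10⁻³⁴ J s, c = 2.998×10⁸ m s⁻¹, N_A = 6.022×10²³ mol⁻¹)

1.4×10⁻⁷ mol

Photon energy at 344 nm: hc/λ = (6.626×10⁻³⁴)(2.998×10⁸)/(344×10⁻⁹) = 5.775×10⁻¹⁹ J.
Energy delivered: (391 mW m⁻²)(14.1×10⁻⁴ m²)(3190 s) = 1.759 J.
Photons incident: 1.759 / 5.775×10⁻¹⁹ = 3.046×10¹⁸, i.e. 3.046×10¹⁸/6.022×10²³ = 5.058×10⁻⁶ mol.
Product: Φ × n_abs = 0.0275 × 5.058×10⁻⁶ = 1.391×10⁻⁷ mol.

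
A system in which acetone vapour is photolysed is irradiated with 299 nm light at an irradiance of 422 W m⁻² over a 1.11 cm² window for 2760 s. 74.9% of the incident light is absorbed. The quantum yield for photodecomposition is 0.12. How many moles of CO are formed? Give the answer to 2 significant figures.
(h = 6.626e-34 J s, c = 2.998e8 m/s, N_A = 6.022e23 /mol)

Photon energy at 299 nm: hc/λ = (6.626e-34)(2.998e8)/(299e-9) = 6.644e-19 J.
Energy delivered: (422 W m⁻²)(1.11e-4 m²)(2760 s) = 129.3 J.
Photons incident: 129.3 / 6.644e-19 = 1.946e20, i.e. 1.946e20/6.022e23 = 3.231e-4 mol.
Photons absorbed: 0.749 × 3.231e-4 = 2.420e-4 mol.
Product: Φ × n_abs = 0.12 × 2.420e-4 = 2.904e-5 mol.

2.9e-5 mol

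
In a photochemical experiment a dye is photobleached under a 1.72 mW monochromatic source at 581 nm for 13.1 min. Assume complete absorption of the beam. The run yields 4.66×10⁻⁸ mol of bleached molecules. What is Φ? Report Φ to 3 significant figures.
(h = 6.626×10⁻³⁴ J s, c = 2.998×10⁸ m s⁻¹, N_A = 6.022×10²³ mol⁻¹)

Photon energy at 581 nm: hc/λ = (6.626×10⁻³⁴)(2.998×10⁸)/(581×10⁻⁹) = 3.419×10⁻¹⁹ J.
Energy delivered: (1.72 mW)(786 s) = 1.352 J.
Photons incident: 1.352 / 3.419×10⁻¹⁹ = 3.954×10¹⁸, i.e. 3.954×10¹⁸/6.022×10²³ = 6.566×10⁻⁶ mol.
Φ = 4.66×10⁻⁸ mol / 6.566×10⁻⁶ mol photons = 0.00710.

Φ = 0.00710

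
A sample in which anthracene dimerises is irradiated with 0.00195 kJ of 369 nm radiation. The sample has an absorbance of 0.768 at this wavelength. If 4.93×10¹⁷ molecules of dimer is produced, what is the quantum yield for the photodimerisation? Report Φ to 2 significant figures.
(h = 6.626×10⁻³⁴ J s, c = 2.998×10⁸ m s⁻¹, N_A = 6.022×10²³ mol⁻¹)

Product: 4.93×10¹⁷ / 6.022×10²³ = 8.187×10⁻⁷ mol.
Photon energy at 369 nm: hc/λ = (6.626×10⁻³⁴)(2.998×10⁸)/(369×10⁻⁹) = 5.383×10⁻¹⁹ J.
Incident energy: 0.00195 kJ = 1.95 J.
Photons incident: 1.95 / 5.383×10⁻¹⁹ = 3.623×10¹⁸, i.e. 3.623×10¹⁸/6.022×10²³ = 6.016×10⁻⁶ mol.
Fraction absorbed: 1 − 10^(−0.768) = 0.8294.
Photons absorbed: 0.8294 × 6.016×10⁻⁶ = 4.990×10⁻⁶ mol.
Φ = 8.187×10⁻⁷ mol / 4.990×10⁻⁶ mol photons = 0.16.

Φ = 0.16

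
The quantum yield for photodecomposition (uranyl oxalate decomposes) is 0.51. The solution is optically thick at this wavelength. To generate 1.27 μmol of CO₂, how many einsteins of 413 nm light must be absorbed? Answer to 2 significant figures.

Product: 1.27 μmol = 1.27×10⁻⁶ mol.
Photons that must be absorbed: 1.27×10⁻⁶ / 0.51 = 2.490×10⁻⁶ mol.

2.5×10⁻⁶ einstein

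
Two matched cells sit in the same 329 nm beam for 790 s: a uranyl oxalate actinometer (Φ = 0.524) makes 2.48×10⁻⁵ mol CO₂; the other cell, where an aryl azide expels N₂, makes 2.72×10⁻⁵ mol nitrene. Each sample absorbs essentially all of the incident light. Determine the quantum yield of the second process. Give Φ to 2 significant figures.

Photons absorbed by the actinometer: 2.48×10⁻⁵ / 0.524 = 4.733×10⁻⁵ mol.
Φ(unknown) = 2.72×10⁻⁵ / 4.733×10⁻⁵ = 0.57.

Φ = 0.57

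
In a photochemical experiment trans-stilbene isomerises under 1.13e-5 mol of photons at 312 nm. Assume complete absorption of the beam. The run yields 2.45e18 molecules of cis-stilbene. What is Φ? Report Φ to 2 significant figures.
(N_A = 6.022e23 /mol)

Φ = 0.36

Product: 2.45e18 / 6.022e23 = 4.068e-6 mol.
Φ = 4.068e-6 mol / 1.13e-5 mol photons = 0.36.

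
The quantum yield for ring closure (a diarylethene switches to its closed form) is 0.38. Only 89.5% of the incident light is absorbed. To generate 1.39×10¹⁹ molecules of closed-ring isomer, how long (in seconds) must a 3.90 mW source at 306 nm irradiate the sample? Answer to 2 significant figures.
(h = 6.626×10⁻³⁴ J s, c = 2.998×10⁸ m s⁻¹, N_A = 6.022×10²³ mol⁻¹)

t ≈ 6800 s

Product: 1.39×10¹⁹ / 6.022×10²³ = 2.308×10⁻⁵ mol.
Photons that must be absorbed: 2.308×10⁻⁵ / 0.38 = 6.074×10⁻⁵ mol.
Incident photons needed: 6.074×10⁻⁵ / 0.895 = 6.787×10⁻⁵ mol.
Photon energy: hc/λ = 6.492×10⁻¹⁹ J; per mole, 3.909×10⁵ J mol⁻¹.
Energy required: 6.787×10⁻⁵ × 3.909×10⁵ = 26.53 J.
Time: 26.53 J / 0.0039 W = 6800 s.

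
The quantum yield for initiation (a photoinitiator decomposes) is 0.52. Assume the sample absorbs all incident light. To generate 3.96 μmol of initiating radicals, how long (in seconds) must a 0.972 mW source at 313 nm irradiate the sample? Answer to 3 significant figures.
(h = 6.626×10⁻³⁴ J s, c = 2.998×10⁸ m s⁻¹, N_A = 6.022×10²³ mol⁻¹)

t ≈ 2990 s

Product: 3.96 μmol = 3.96×10⁻⁶ mol.
Photons that must be absorbed: 3.96×10⁻⁶ / 0.52 = 7.615×10⁻⁶ mol.
Photon energy: hc/λ = 6.347×10⁻¹⁹ J; per mole, 3.822×10⁵ J mol⁻¹.
Energy required: 7.615×10⁻⁶ × 3.822×10⁵ = 2.910 J.
Time: 2.910 J / 0.000972 W = 2990 s.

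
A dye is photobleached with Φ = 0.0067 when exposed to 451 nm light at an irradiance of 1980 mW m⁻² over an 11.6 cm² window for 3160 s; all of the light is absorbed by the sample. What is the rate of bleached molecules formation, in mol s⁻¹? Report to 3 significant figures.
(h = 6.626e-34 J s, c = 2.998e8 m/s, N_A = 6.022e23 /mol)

5.80e-11 mol s⁻¹

Photon energy at 451 nm: hc/λ = (6.626e-34)(2.998e8)/(451e-9) = 4.405e-19 J.
Energy delivered: (1980 mW m⁻²)(11.6e-4 m²)(3160 s) = 7.258 J.
Photons incident: 7.258 / 4.405e-19 = 1.648e19, i.e. 1.648e19/6.022e23 = 2.737e-5 mol.
Product formed: 0.0067 × 2.737e-5 = 1.834e-7 mol.
Rate: 1.834e-7 / 3160 s = 5.80e-11 mol s⁻¹.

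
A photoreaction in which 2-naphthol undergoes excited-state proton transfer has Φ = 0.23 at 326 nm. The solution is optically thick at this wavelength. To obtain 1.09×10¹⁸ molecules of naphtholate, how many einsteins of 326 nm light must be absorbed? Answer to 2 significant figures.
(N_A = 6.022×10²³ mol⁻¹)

7.9×10⁻⁶ einstein

Product: 1.09×10¹⁸ / 6.022×10²³ = 1.810×10⁻⁶ mol.
Photons that must be absorbed: 1.810×10⁻⁶ / 0.23 = 7.870×10⁻⁶ mol.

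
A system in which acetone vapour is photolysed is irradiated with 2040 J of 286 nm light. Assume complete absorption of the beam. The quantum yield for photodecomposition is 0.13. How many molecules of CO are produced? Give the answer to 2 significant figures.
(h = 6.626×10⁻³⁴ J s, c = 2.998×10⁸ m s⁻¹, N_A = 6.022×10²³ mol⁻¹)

3.8×10²⁰ molecules

Photon energy at 286 nm: hc/λ = (6.626×10⁻³⁴)(2.998×10⁸)/(286×10⁻⁹) = 6.946×10⁻¹⁹ J.
Photons incident: 2040 / 6.946×10⁻¹⁹ = 2.937×10²¹, i.e. 2.937×10²¹/6.022×10²³ = 0.004877 mol.
Product: Φ × n_abs = 0.13 × 0.004877 = 6.340×10⁻⁴ mol.
As a count: 6.340×10⁻⁴ × 6.022×10²³ = 3.8×10²⁰.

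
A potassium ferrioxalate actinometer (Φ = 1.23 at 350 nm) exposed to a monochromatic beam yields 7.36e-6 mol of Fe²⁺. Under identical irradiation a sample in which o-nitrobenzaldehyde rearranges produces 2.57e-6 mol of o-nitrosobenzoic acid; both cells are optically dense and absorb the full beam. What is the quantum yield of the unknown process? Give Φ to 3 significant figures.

Photons absorbed by the actinometer: 7.36e-6 / 1.23 = 5.984e-6 mol.
Φ(unknown) = 2.57e-6 / 5.984e-6 = 0.429.

Φ = 0.429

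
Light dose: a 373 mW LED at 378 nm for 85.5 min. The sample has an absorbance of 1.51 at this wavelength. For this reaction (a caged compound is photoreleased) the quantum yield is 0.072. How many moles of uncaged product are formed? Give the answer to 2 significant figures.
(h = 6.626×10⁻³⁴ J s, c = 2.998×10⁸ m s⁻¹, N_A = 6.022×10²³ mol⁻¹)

4.2×10⁻⁴ mol

Photon energy at 378 nm: hc/λ = (6.626×10⁻³⁴)(2.998×10⁸)/(378×10⁻⁹) = 5.255×10⁻¹⁹ J.
Energy delivered: (373 mW)(5130 s) = 1913 J.
Photons incident: 1913 / 5.255×10⁻¹⁹ = 3.640×10²¹, i.e. 3.640×10²¹/6.022×10²³ = 0.006045 mol.
Fraction absorbed: 1 − 10^(−1.51) = 0.9691.
Photons absorbed: 0.9691 × 0.006045 = 0.005858 mol.
Product: Φ × n_abs = 0.072 × 0.005858 = 4.218×10⁻⁴ mol.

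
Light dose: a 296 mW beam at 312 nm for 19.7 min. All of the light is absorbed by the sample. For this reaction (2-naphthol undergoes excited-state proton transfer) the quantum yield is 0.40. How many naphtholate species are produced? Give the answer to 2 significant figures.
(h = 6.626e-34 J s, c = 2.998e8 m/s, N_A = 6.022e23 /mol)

2.2e20 species

Photon energy at 312 nm: hc/λ = (6.626e-34)(2.998e8)/(312e-9) = 6.367e-19 J.
Energy delivered: (296 mW)(1182 s) = 349.9 J.
Photons incident: 349.9 / 6.367e-19 = 5.496e20, i.e. 5.496e20/6.022e23 = 9.127e-4 mol.
Product: Φ × n_abs = 0.40 × 9.127e-4 = 3.651e-4 mol.
As a count: 3.651e-4 × 6.022e23 = 2.2e20.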